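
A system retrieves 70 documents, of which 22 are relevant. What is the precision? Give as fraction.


Precision = relevant_retrieved / total_retrieved
= 22 / 70
= 22 / (22 + 48)
= 11/35

11/35


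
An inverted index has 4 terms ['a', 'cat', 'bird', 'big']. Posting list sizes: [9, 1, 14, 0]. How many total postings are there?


Summing posting list sizes:
'a': 9 postings
'cat': 1 postings
'bird': 14 postings
'big': 0 postings
Total = 9 + 1 + 14 + 0 = 24

24


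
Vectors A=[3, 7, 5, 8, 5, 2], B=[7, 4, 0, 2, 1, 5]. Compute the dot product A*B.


Dot product = sum of element-wise products
A[0]*B[0] = 3*7 = 21
A[1]*B[1] = 7*4 = 28
A[2]*B[2] = 5*0 = 0
A[3]*B[3] = 8*2 = 16
A[4]*B[4] = 5*1 = 5
A[5]*B[5] = 2*5 = 10
Sum = 21 + 28 + 0 + 16 + 5 + 10 = 80

80


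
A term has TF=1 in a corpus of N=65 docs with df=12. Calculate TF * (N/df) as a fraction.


TF * (N/df)
= 1 * (65/12)
= 1 * 65/12
= 65/12

65/12


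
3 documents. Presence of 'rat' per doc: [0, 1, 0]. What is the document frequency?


Checking each document for 'rat':
Doc 1: absent
Doc 2: present
Doc 3: absent
df = sum of presences = 0 + 1 + 0 = 1

1


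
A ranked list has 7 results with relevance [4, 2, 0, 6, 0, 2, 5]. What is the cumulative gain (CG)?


Cumulative Gain = sum of relevance scores
Position 1: rel=4, running sum=4
Position 2: rel=2, running sum=6
Position 3: rel=0, running sum=6
Position 4: rel=6, running sum=12
Position 5: rel=0, running sum=12
Position 6: rel=2, running sum=14
Position 7: rel=5, running sum=19
CG = 19

19


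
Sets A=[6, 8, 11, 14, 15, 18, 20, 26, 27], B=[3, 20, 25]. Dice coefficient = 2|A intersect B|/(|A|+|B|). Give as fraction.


A intersect B = [20]
|A intersect B| = 1
|A| = 9, |B| = 3
Dice = 2*1 / (9+3)
= 2 / 12 = 1/6

1/6


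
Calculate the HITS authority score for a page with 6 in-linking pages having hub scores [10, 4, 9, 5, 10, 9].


Authority = sum of hub scores of in-linkers
In-link 1: hub score = 10
In-link 2: hub score = 4
In-link 3: hub score = 9
In-link 4: hub score = 5
In-link 5: hub score = 10
In-link 6: hub score = 9
Authority = 10 + 4 + 9 + 5 + 10 + 9 = 47

47


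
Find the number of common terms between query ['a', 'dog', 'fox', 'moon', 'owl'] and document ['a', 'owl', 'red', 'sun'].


Query terms: ['a', 'dog', 'fox', 'moon', 'owl']
Document terms: ['a', 'owl', 'red', 'sun']
Common terms: ['a', 'owl']
Overlap count = 2

2


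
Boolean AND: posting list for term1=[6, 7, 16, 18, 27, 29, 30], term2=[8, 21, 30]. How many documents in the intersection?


Boolean AND: find intersection of posting lists
term1 docs: [6, 7, 16, 18, 27, 29, 30]
term2 docs: [8, 21, 30]
Intersection: [30]
|intersection| = 1

1


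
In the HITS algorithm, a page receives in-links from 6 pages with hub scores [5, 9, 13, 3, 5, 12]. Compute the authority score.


Authority = sum of hub scores of in-linkers
In-link 1: hub score = 5
In-link 2: hub score = 9
In-link 3: hub score = 13
In-link 4: hub score = 3
In-link 5: hub score = 5
In-link 6: hub score = 12
Authority = 5 + 9 + 13 + 3 + 5 + 12 = 47

47


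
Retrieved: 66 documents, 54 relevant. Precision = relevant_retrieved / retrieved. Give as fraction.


Precision = relevant_retrieved / total_retrieved
= 54 / 66
= 54 / (54 + 12)
= 9/11

9/11


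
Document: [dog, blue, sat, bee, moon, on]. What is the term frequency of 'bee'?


Document has 6 words
Scanning for 'bee':
Found at positions: [3]
Count = 1

1


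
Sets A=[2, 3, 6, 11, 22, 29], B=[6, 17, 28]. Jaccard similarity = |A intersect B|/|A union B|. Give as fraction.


A intersect B = [6]
|A intersect B| = 1
A union B = [2, 3, 6, 11, 17, 22, 28, 29]
|A union B| = 8
Jaccard = 1/8 = 1/8

1/8


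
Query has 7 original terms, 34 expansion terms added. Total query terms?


Original terms: 7
Expansion terms: 34
Total = 7 + 34 = 41

41


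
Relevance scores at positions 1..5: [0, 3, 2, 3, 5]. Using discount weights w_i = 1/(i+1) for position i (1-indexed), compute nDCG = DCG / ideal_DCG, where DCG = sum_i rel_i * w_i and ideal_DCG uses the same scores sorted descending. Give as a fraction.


Position discount weights w_i = 1/(i+1) for i=1..5:
Weights = [1/2, 1/3, 1/4, 1/5, 1/6]
Actual relevance: [0, 3, 2, 3, 5]
DCG = 0/2 + 3/3 + 2/4 + 3/5 + 5/6 = 44/15
Ideal relevance (sorted desc): [5, 3, 3, 2, 0]
Ideal DCG = 5/2 + 3/3 + 3/4 + 2/5 + 0/6 = 93/20
nDCG = DCG / ideal_DCG = 44/15 / 93/20 = 176/279

176/279


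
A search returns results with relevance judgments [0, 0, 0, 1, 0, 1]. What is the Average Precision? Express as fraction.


Computing P@k for each relevant position:
Position 1: not relevant
Position 2: not relevant
Position 3: not relevant
Position 4: relevant, P@4 = 1/4 = 1/4
Position 5: not relevant
Position 6: relevant, P@6 = 2/6 = 1/3
Sum of P@k = 1/4 + 1/3 = 7/12
AP = 7/12 / 2 = 7/24

7/24


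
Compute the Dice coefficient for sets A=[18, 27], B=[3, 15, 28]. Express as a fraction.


A intersect B = []
|A intersect B| = 0
|A| = 2, |B| = 3
Dice = 2*0 / (2+3)
= 0 / 5 = 0

0


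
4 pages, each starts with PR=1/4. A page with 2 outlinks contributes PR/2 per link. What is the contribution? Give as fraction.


Initial PR = 1/4 = 1/4
Outlinks = 2
Contribution per link = PR / outlinks
= 1/4 / 2
= 1/8

1/8


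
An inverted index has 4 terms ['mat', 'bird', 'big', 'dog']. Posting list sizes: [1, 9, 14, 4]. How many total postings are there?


Summing posting list sizes:
'mat': 1 postings
'bird': 9 postings
'big': 14 postings
'dog': 4 postings
Total = 1 + 9 + 14 + 4 = 28

28


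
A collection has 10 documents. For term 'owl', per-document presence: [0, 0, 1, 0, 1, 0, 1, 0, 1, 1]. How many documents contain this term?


Checking each document for 'owl':
Doc 1: absent
Doc 2: absent
Doc 3: present
Doc 4: absent
Doc 5: present
Doc 6: absent
Doc 7: present
Doc 8: absent
Doc 9: present
Doc 10: present
df = sum of presences = 0 + 0 + 1 + 0 + 1 + 0 + 1 + 0 + 1 + 1 = 5

5


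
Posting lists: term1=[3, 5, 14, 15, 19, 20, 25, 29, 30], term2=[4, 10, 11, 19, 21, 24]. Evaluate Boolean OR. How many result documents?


Boolean OR: find union of posting lists
term1 docs: [3, 5, 14, 15, 19, 20, 25, 29, 30]
term2 docs: [4, 10, 11, 19, 21, 24]
Union: [3, 4, 5, 10, 11, 14, 15, 19, 20, 21, 24, 25, 29, 30]
|union| = 14

14


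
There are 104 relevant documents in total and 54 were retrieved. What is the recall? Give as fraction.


Recall = retrieved_relevant / total_relevant
= 54 / 104
= 54 / (54 + 50)
= 27/52

27/52


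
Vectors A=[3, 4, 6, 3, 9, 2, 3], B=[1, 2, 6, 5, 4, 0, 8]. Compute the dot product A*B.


Dot product = sum of element-wise products
A[0]*B[0] = 3*1 = 3
A[1]*B[1] = 4*2 = 8
A[2]*B[2] = 6*6 = 36
A[3]*B[3] = 3*5 = 15
A[4]*B[4] = 9*4 = 36
A[5]*B[5] = 2*0 = 0
A[6]*B[6] = 3*8 = 24
Sum = 3 + 8 + 36 + 15 + 36 + 0 + 24 = 122

122


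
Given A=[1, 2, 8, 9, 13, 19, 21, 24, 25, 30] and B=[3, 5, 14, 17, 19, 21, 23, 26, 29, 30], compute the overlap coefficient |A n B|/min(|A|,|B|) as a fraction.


A intersect B = [19, 21, 30]
|A intersect B| = 3
min(|A|, |B|) = min(10, 10) = 10
Overlap = 3 / 10 = 3/10

3/10


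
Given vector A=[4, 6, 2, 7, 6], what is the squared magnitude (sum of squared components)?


|A|^2 = sum of squared components
A[0]^2 = 4^2 = 16
A[1]^2 = 6^2 = 36
A[2]^2 = 2^2 = 4
A[3]^2 = 7^2 = 49
A[4]^2 = 6^2 = 36
Sum = 16 + 36 + 4 + 49 + 36 = 141

141


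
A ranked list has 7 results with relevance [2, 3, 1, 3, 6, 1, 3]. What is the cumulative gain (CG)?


Cumulative Gain = sum of relevance scores
Position 1: rel=2, running sum=2
Position 2: rel=3, running sum=5
Position 3: rel=1, running sum=6
Position 4: rel=3, running sum=9
Position 5: rel=6, running sum=15
Position 6: rel=1, running sum=16
Position 7: rel=3, running sum=19
CG = 19

19


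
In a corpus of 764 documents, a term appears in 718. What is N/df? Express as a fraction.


IDF ratio = N / df
= 764 / 718
= 382/359

382/359


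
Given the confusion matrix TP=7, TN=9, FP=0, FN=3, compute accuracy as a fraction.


Accuracy = (TP + TN) / (TP + TN + FP + FN)
TP + TN = 7 + 9 = 16
Total = 7 + 9 + 0 + 3 = 19
Accuracy = 16 / 19 = 16/19

16/19


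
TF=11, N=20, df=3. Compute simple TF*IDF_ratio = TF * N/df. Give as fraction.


TF * (N/df)
= 11 * (20/3)
= 11 * 20/3
= 220/3

220/3


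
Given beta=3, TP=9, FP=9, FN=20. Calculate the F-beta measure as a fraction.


P = TP/(TP+FP) = 9/18 = 1/2
R = TP/(TP+FN) = 9/29 = 9/29
beta^2 = 3^2 = 9
(1 + beta^2) = 10
Numerator = (1+beta^2)*P*R = 45/29
Denominator = beta^2*P + R = 9/2 + 9/29 = 279/58
F_beta = 10/31

10/31


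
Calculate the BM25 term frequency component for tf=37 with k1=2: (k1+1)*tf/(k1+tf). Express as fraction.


BM25 TF component = (k1+1)*tf / (k1+tf)
k1 = 2, tf = 37
Numerator = (2+1)*37 = 111
Denominator = 2 + 37 = 39
= 111/39 = 37/13

37/13


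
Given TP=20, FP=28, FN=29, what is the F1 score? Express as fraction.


F1 = 2 * P * R / (P + R)
P = TP/(TP+FP) = 20/48 = 5/12
R = TP/(TP+FN) = 20/49 = 20/49
2 * P * R = 2 * 5/12 * 20/49 = 50/147
P + R = 5/12 + 20/49 = 485/588
F1 = 50/147 / 485/588 = 40/97

40/97


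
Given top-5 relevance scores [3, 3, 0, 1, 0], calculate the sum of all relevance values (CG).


Cumulative Gain = sum of relevance scores
Position 1: rel=3, running sum=3
Position 2: rel=3, running sum=6
Position 3: rel=0, running sum=6
Position 4: rel=1, running sum=7
Position 5: rel=0, running sum=7
CG = 7

7


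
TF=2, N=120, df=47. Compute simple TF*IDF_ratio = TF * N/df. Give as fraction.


TF * (N/df)
= 2 * (120/47)
= 2 * 120/47
= 240/47

240/47


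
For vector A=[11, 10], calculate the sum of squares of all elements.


|A|^2 = sum of squared components
A[0]^2 = 11^2 = 121
A[1]^2 = 10^2 = 100
Sum = 121 + 100 = 221

221


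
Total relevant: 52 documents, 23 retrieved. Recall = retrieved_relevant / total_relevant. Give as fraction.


Recall = retrieved_relevant / total_relevant
= 23 / 52
= 23 / (23 + 29)
= 23/52

23/52


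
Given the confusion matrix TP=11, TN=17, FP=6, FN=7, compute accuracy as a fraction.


Accuracy = (TP + TN) / (TP + TN + FP + FN)
TP + TN = 11 + 17 = 28
Total = 11 + 17 + 6 + 7 = 41
Accuracy = 28 / 41 = 28/41

28/41


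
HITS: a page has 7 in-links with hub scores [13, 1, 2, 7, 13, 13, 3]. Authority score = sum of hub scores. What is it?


Authority = sum of hub scores of in-linkers
In-link 1: hub score = 13
In-link 2: hub score = 1
In-link 3: hub score = 2
In-link 4: hub score = 7
In-link 5: hub score = 13
In-link 6: hub score = 13
In-link 7: hub score = 3
Authority = 13 + 1 + 2 + 7 + 13 + 13 + 3 = 52

52


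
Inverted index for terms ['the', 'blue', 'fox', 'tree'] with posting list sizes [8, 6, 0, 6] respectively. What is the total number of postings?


Summing posting list sizes:
'the': 8 postings
'blue': 6 postings
'fox': 0 postings
'tree': 6 postings
Total = 8 + 6 + 0 + 6 = 20

20


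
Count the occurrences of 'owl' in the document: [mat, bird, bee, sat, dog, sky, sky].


Document has 7 words
Scanning for 'owl':
Term not found in document
Count = 0

0


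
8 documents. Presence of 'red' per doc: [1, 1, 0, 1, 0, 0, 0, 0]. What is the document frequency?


Checking each document for 'red':
Doc 1: present
Doc 2: present
Doc 3: absent
Doc 4: present
Doc 5: absent
Doc 6: absent
Doc 7: absent
Doc 8: absent
df = sum of presences = 1 + 1 + 0 + 1 + 0 + 0 + 0 + 0 = 3

3


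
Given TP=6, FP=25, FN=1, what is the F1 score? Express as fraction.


F1 = 2 * P * R / (P + R)
P = TP/(TP+FP) = 6/31 = 6/31
R = TP/(TP+FN) = 6/7 = 6/7
2 * P * R = 2 * 6/31 * 6/7 = 72/217
P + R = 6/31 + 6/7 = 228/217
F1 = 72/217 / 228/217 = 6/19

6/19


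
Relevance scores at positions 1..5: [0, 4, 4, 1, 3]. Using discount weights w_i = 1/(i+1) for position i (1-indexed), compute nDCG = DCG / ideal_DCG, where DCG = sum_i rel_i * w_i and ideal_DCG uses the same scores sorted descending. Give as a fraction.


Position discount weights w_i = 1/(i+1) for i=1..5:
Weights = [1/2, 1/3, 1/4, 1/5, 1/6]
Actual relevance: [0, 4, 4, 1, 3]
DCG = 0/2 + 4/3 + 4/4 + 1/5 + 3/6 = 91/30
Ideal relevance (sorted desc): [4, 4, 3, 1, 0]
Ideal DCG = 4/2 + 4/3 + 3/4 + 1/5 + 0/6 = 257/60
nDCG = DCG / ideal_DCG = 91/30 / 257/60 = 182/257

182/257


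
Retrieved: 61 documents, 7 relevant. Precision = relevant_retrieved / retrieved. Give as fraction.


Precision = relevant_retrieved / total_retrieved
= 7 / 61
= 7 / (7 + 54)
= 7/61

7/61


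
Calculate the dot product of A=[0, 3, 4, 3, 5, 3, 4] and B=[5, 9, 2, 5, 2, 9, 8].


Dot product = sum of element-wise products
A[0]*B[0] = 0*5 = 0
A[1]*B[1] = 3*9 = 27
A[2]*B[2] = 4*2 = 8
A[3]*B[3] = 3*5 = 15
A[4]*B[4] = 5*2 = 10
A[5]*B[5] = 3*9 = 27
A[6]*B[6] = 4*8 = 32
Sum = 0 + 27 + 8 + 15 + 10 + 27 + 32 = 119

119


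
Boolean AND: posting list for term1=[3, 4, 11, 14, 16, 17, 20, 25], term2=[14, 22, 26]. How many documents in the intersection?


Boolean AND: find intersection of posting lists
term1 docs: [3, 4, 11, 14, 16, 17, 20, 25]
term2 docs: [14, 22, 26]
Intersection: [14]
|intersection| = 1

1


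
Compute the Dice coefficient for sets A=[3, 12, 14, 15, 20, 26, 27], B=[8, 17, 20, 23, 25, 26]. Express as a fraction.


A intersect B = [20, 26]
|A intersect B| = 2
|A| = 7, |B| = 6
Dice = 2*2 / (7+6)
= 4 / 13 = 4/13

4/13


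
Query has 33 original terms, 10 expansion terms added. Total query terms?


Original terms: 33
Expansion terms: 10
Total = 33 + 10 = 43

43


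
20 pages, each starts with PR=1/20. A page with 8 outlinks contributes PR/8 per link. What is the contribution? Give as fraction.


Initial PR = 1/20 = 1/20
Outlinks = 8
Contribution per link = PR / outlinks
= 1/20 / 8
= 1/160

1/160


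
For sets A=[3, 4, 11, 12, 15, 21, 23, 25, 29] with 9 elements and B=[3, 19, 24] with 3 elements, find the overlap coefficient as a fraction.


A intersect B = [3]
|A intersect B| = 1
min(|A|, |B|) = min(9, 3) = 3
Overlap = 1 / 3 = 1/3

1/3


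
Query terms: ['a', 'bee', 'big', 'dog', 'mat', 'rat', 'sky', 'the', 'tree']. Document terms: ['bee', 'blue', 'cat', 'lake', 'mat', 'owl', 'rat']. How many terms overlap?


Query terms: ['a', 'bee', 'big', 'dog', 'mat', 'rat', 'sky', 'the', 'tree']
Document terms: ['bee', 'blue', 'cat', 'lake', 'mat', 'owl', 'rat']
Common terms: ['bee', 'mat', 'rat']
Overlap count = 3

3


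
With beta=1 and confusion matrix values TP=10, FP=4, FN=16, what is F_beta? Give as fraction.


P = TP/(TP+FP) = 10/14 = 5/7
R = TP/(TP+FN) = 10/26 = 5/13
beta^2 = 1^2 = 1
(1 + beta^2) = 2
Numerator = (1+beta^2)*P*R = 50/91
Denominator = beta^2*P + R = 5/7 + 5/13 = 100/91
F_beta = 1/2

1/2


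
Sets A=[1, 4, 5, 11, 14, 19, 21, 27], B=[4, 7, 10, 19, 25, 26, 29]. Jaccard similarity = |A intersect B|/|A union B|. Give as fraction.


A intersect B = [4, 19]
|A intersect B| = 2
A union B = [1, 4, 5, 7, 10, 11, 14, 19, 21, 25, 26, 27, 29]
|A union B| = 13
Jaccard = 2/13 = 2/13

2/13


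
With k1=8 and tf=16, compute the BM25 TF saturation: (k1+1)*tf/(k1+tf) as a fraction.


BM25 TF component = (k1+1)*tf / (k1+tf)
k1 = 8, tf = 16
Numerator = (8+1)*16 = 144
Denominator = 8 + 16 = 24
= 144/24 = 6

6


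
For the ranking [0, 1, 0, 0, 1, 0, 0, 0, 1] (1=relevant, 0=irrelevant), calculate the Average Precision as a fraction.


Computing P@k for each relevant position:
Position 1: not relevant
Position 2: relevant, P@2 = 1/2 = 1/2
Position 3: not relevant
Position 4: not relevant
Position 5: relevant, P@5 = 2/5 = 2/5
Position 6: not relevant
Position 7: not relevant
Position 8: not relevant
Position 9: relevant, P@9 = 3/9 = 1/3
Sum of P@k = 1/2 + 2/5 + 1/3 = 37/30
AP = 37/30 / 3 = 37/90

37/90


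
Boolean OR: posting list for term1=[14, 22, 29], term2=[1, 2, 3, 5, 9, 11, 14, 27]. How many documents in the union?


Boolean OR: find union of posting lists
term1 docs: [14, 22, 29]
term2 docs: [1, 2, 3, 5, 9, 11, 14, 27]
Union: [1, 2, 3, 5, 9, 11, 14, 22, 27, 29]
|union| = 10

10


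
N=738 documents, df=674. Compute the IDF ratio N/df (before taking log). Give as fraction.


IDF ratio = N / df
= 738 / 674
= 369/337

369/337


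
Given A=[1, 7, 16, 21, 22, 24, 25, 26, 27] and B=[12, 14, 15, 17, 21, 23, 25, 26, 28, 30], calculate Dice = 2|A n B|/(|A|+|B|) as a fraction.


A intersect B = [21, 25, 26]
|A intersect B| = 3
|A| = 9, |B| = 10
Dice = 2*3 / (9+10)
= 6 / 19 = 6/19

6/19


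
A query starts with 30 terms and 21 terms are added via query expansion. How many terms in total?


Original terms: 30
Expansion terms: 21
Total = 30 + 21 = 51

51


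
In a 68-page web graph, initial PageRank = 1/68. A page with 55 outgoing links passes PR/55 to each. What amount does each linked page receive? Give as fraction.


Initial PR = 1/68 = 1/68
Outlinks = 55
Contribution per link = PR / outlinks
= 1/68 / 55
= 1/3740

1/3740


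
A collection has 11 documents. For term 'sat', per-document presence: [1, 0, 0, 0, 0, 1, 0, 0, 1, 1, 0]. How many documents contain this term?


Checking each document for 'sat':
Doc 1: present
Doc 2: absent
Doc 3: absent
Doc 4: absent
Doc 5: absent
Doc 6: present
Doc 7: absent
Doc 8: absent
Doc 9: present
Doc 10: present
Doc 11: absent
df = sum of presences = 1 + 0 + 0 + 0 + 0 + 1 + 0 + 0 + 1 + 1 + 0 = 4

4


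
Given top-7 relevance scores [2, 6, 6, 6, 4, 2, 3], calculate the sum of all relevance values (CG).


Cumulative Gain = sum of relevance scores
Position 1: rel=2, running sum=2
Position 2: rel=6, running sum=8
Position 3: rel=6, running sum=14
Position 4: rel=6, running sum=20
Position 5: rel=4, running sum=24
Position 6: rel=2, running sum=26
Position 7: rel=3, running sum=29
CG = 29

29


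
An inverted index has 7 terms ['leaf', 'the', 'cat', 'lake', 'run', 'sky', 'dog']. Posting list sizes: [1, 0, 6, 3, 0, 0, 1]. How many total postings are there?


Summing posting list sizes:
'leaf': 1 postings
'the': 0 postings
'cat': 6 postings
'lake': 3 postings
'run': 0 postings
'sky': 0 postings
'dog': 1 postings
Total = 1 + 0 + 6 + 3 + 0 + 0 + 1 = 11

11


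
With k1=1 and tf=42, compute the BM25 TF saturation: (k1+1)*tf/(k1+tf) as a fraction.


BM25 TF component = (k1+1)*tf / (k1+tf)
k1 = 1, tf = 42
Numerator = (1+1)*42 = 84
Denominator = 1 + 42 = 43
= 84/43 = 84/43

84/43


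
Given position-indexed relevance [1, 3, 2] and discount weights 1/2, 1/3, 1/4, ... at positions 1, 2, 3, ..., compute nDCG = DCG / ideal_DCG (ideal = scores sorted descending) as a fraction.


Position discount weights w_i = 1/(i+1) for i=1..3:
Weights = [1/2, 1/3, 1/4]
Actual relevance: [1, 3, 2]
DCG = 1/2 + 3/3 + 2/4 = 2
Ideal relevance (sorted desc): [3, 2, 1]
Ideal DCG = 3/2 + 2/3 + 1/4 = 29/12
nDCG = DCG / ideal_DCG = 2 / 29/12 = 24/29

24/29


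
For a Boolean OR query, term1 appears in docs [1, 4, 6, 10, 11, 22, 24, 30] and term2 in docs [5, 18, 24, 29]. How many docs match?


Boolean OR: find union of posting lists
term1 docs: [1, 4, 6, 10, 11, 22, 24, 30]
term2 docs: [5, 18, 24, 29]
Union: [1, 4, 5, 6, 10, 11, 18, 22, 24, 29, 30]
|union| = 11

11


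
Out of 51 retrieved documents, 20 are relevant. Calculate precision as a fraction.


Precision = relevant_retrieved / total_retrieved
= 20 / 51
= 20 / (20 + 31)
= 20/51

20/51


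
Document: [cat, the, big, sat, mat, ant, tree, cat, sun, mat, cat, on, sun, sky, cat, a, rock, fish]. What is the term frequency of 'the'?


Document has 18 words
Scanning for 'the':
Found at positions: [1]
Count = 1

1


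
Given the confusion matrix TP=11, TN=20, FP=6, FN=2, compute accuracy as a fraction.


Accuracy = (TP + TN) / (TP + TN + FP + FN)
TP + TN = 11 + 20 = 31
Total = 11 + 20 + 6 + 2 = 39
Accuracy = 31 / 39 = 31/39

31/39


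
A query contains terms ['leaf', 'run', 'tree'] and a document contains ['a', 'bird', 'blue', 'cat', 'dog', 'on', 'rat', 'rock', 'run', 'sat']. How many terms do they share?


Query terms: ['leaf', 'run', 'tree']
Document terms: ['a', 'bird', 'blue', 'cat', 'dog', 'on', 'rat', 'rock', 'run', 'sat']
Common terms: ['run']
Overlap count = 1

1


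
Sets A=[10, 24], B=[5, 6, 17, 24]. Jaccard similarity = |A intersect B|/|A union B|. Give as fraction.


A intersect B = [24]
|A intersect B| = 1
A union B = [5, 6, 10, 17, 24]
|A union B| = 5
Jaccard = 1/5 = 1/5

1/5


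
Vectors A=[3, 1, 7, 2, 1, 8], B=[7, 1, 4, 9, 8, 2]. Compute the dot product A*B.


Dot product = sum of element-wise products
A[0]*B[0] = 3*7 = 21
A[1]*B[1] = 1*1 = 1
A[2]*B[2] = 7*4 = 28
A[3]*B[3] = 2*9 = 18
A[4]*B[4] = 1*8 = 8
A[5]*B[5] = 8*2 = 16
Sum = 21 + 1 + 28 + 18 + 8 + 16 = 92

92


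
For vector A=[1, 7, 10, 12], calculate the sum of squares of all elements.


|A|^2 = sum of squared components
A[0]^2 = 1^2 = 1
A[1]^2 = 7^2 = 49
A[2]^2 = 10^2 = 100
A[3]^2 = 12^2 = 144
Sum = 1 + 49 + 100 + 144 = 294

294


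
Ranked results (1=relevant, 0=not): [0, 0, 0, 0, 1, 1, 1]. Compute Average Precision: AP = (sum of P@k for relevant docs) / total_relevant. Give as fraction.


Computing P@k for each relevant position:
Position 1: not relevant
Position 2: not relevant
Position 3: not relevant
Position 4: not relevant
Position 5: relevant, P@5 = 1/5 = 1/5
Position 6: relevant, P@6 = 2/6 = 1/3
Position 7: relevant, P@7 = 3/7 = 3/7
Sum of P@k = 1/5 + 1/3 + 3/7 = 101/105
AP = 101/105 / 3 = 101/315

101/315


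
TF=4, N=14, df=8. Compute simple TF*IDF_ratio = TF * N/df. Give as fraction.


TF * (N/df)
= 4 * (14/8)
= 4 * 7/4
= 7

7


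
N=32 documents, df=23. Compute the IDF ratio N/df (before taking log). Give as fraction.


IDF ratio = N / df
= 32 / 23
= 32/23

32/23


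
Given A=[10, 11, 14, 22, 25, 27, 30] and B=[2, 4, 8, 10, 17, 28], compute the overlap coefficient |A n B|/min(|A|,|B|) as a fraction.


A intersect B = [10]
|A intersect B| = 1
min(|A|, |B|) = min(7, 6) = 6
Overlap = 1 / 6 = 1/6

1/6


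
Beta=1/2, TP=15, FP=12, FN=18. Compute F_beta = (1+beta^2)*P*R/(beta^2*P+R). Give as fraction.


P = TP/(TP+FP) = 15/27 = 5/9
R = TP/(TP+FN) = 15/33 = 5/11
beta^2 = 1/2^2 = 1/4
(1 + beta^2) = 5/4
Numerator = (1+beta^2)*P*R = 125/396
Denominator = beta^2*P + R = 5/36 + 5/11 = 235/396
F_beta = 25/47

25/47


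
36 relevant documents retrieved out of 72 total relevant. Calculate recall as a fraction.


Recall = retrieved_relevant / total_relevant
= 36 / 72
= 36 / (36 + 36)
= 1/2

1/2


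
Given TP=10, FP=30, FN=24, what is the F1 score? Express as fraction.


F1 = 2 * P * R / (P + R)
P = TP/(TP+FP) = 10/40 = 1/4
R = TP/(TP+FN) = 10/34 = 5/17
2 * P * R = 2 * 1/4 * 5/17 = 5/34
P + R = 1/4 + 5/17 = 37/68
F1 = 5/34 / 37/68 = 10/37

10/37


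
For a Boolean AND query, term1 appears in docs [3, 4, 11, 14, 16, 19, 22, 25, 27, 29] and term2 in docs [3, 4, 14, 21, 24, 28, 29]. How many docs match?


Boolean AND: find intersection of posting lists
term1 docs: [3, 4, 11, 14, 16, 19, 22, 25, 27, 29]
term2 docs: [3, 4, 14, 21, 24, 28, 29]
Intersection: [3, 4, 14, 29]
|intersection| = 4

4


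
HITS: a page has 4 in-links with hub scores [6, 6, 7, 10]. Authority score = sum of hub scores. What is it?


Authority = sum of hub scores of in-linkers
In-link 1: hub score = 6
In-link 2: hub score = 6
In-link 3: hub score = 7
In-link 4: hub score = 10
Authority = 6 + 6 + 7 + 10 = 29

29


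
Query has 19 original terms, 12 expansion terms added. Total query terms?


Original terms: 19
Expansion terms: 12
Total = 19 + 12 = 31

31


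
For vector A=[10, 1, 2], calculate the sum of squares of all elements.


|A|^2 = sum of squared components
A[0]^2 = 10^2 = 100
A[1]^2 = 1^2 = 1
A[2]^2 = 2^2 = 4
Sum = 100 + 1 + 4 = 105

105


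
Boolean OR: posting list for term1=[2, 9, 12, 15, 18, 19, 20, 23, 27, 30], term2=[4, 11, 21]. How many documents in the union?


Boolean OR: find union of posting lists
term1 docs: [2, 9, 12, 15, 18, 19, 20, 23, 27, 30]
term2 docs: [4, 11, 21]
Union: [2, 4, 9, 11, 12, 15, 18, 19, 20, 21, 23, 27, 30]
|union| = 13

13


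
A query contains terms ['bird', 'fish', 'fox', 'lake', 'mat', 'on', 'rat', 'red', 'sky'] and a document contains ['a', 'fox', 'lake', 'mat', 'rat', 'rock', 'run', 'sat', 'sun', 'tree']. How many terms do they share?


Query terms: ['bird', 'fish', 'fox', 'lake', 'mat', 'on', 'rat', 'red', 'sky']
Document terms: ['a', 'fox', 'lake', 'mat', 'rat', 'rock', 'run', 'sat', 'sun', 'tree']
Common terms: ['fox', 'lake', 'mat', 'rat']
Overlap count = 4

4


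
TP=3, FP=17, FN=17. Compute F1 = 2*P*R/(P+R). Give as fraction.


F1 = 2 * P * R / (P + R)
P = TP/(TP+FP) = 3/20 = 3/20
R = TP/(TP+FN) = 3/20 = 3/20
2 * P * R = 2 * 3/20 * 3/20 = 9/200
P + R = 3/20 + 3/20 = 3/10
F1 = 9/200 / 3/10 = 3/20

3/20


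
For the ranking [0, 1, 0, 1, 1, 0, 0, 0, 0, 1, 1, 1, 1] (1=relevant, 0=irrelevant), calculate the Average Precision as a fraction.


Computing P@k for each relevant position:
Position 1: not relevant
Position 2: relevant, P@2 = 1/2 = 1/2
Position 3: not relevant
Position 4: relevant, P@4 = 2/4 = 1/2
Position 5: relevant, P@5 = 3/5 = 3/5
Position 6: not relevant
Position 7: not relevant
Position 8: not relevant
Position 9: not relevant
Position 10: relevant, P@10 = 4/10 = 2/5
Position 11: relevant, P@11 = 5/11 = 5/11
Position 12: relevant, P@12 = 6/12 = 1/2
Position 13: relevant, P@13 = 7/13 = 7/13
Sum of P@k = 1/2 + 1/2 + 3/5 + 2/5 + 5/11 + 1/2 + 7/13 = 999/286
AP = 999/286 / 7 = 999/2002

999/2002


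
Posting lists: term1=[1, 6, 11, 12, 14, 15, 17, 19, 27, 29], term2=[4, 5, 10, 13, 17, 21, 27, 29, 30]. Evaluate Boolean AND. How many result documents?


Boolean AND: find intersection of posting lists
term1 docs: [1, 6, 11, 12, 14, 15, 17, 19, 27, 29]
term2 docs: [4, 5, 10, 13, 17, 21, 27, 29, 30]
Intersection: [17, 27, 29]
|intersection| = 3

3


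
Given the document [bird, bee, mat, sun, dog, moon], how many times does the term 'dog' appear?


Document has 6 words
Scanning for 'dog':
Found at positions: [4]
Count = 1

1


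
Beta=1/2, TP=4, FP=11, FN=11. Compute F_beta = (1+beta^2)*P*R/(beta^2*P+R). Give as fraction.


P = TP/(TP+FP) = 4/15 = 4/15
R = TP/(TP+FN) = 4/15 = 4/15
beta^2 = 1/2^2 = 1/4
(1 + beta^2) = 5/4
Numerator = (1+beta^2)*P*R = 4/45
Denominator = beta^2*P + R = 1/15 + 4/15 = 1/3
F_beta = 4/15

4/15


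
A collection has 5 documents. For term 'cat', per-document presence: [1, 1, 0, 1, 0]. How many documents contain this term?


Checking each document for 'cat':
Doc 1: present
Doc 2: present
Doc 3: absent
Doc 4: present
Doc 5: absent
df = sum of presences = 1 + 1 + 0 + 1 + 0 = 3

3


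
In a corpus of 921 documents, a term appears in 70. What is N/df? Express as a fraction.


IDF ratio = N / df
= 921 / 70
= 921/70

921/70


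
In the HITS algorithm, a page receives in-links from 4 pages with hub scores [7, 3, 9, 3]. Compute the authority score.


Authority = sum of hub scores of in-linkers
In-link 1: hub score = 7
In-link 2: hub score = 3
In-link 3: hub score = 9
In-link 4: hub score = 3
Authority = 7 + 3 + 9 + 3 = 22

22


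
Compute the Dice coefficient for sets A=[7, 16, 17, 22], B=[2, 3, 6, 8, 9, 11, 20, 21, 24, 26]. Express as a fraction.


A intersect B = []
|A intersect B| = 0
|A| = 4, |B| = 10
Dice = 2*0 / (4+10)
= 0 / 14 = 0

0


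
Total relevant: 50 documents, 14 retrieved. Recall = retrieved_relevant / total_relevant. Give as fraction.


Recall = retrieved_relevant / total_relevant
= 14 / 50
= 14 / (14 + 36)
= 7/25

7/25


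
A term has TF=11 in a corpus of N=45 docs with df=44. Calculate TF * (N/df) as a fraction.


TF * (N/df)
= 11 * (45/44)
= 11 * 45/44
= 45/4

45/4


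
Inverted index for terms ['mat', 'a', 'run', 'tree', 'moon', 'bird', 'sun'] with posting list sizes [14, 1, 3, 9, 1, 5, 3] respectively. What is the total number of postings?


Summing posting list sizes:
'mat': 14 postings
'a': 1 postings
'run': 3 postings
'tree': 9 postings
'moon': 1 postings
'bird': 5 postings
'sun': 3 postings
Total = 14 + 1 + 3 + 9 + 1 + 5 + 3 = 36

36


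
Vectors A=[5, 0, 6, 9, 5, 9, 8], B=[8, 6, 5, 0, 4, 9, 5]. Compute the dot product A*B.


Dot product = sum of element-wise products
A[0]*B[0] = 5*8 = 40
A[1]*B[1] = 0*6 = 0
A[2]*B[2] = 6*5 = 30
A[3]*B[3] = 9*0 = 0
A[4]*B[4] = 5*4 = 20
A[5]*B[5] = 9*9 = 81
A[6]*B[6] = 8*5 = 40
Sum = 40 + 0 + 30 + 0 + 20 + 81 + 40 = 211

211


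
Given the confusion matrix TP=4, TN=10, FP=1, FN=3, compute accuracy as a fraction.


Accuracy = (TP + TN) / (TP + TN + FP + FN)
TP + TN = 4 + 10 = 14
Total = 4 + 10 + 1 + 3 = 18
Accuracy = 14 / 18 = 7/9

7/9


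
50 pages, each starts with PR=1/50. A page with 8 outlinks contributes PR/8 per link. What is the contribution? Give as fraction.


Initial PR = 1/50 = 1/50
Outlinks = 8
Contribution per link = PR / outlinks
= 1/50 / 8
= 1/400

1/400


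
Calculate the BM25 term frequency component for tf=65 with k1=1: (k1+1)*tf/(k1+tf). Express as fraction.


BM25 TF component = (k1+1)*tf / (k1+tf)
k1 = 1, tf = 65
Numerator = (1+1)*65 = 130
Denominator = 1 + 65 = 66
= 130/66 = 65/33

65/33


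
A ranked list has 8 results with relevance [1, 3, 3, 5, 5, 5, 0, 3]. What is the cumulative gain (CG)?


Cumulative Gain = sum of relevance scores
Position 1: rel=1, running sum=1
Position 2: rel=3, running sum=4
Position 3: rel=3, running sum=7
Position 4: rel=5, running sum=12
Position 5: rel=5, running sum=17
Position 6: rel=5, running sum=22
Position 7: rel=0, running sum=22
Position 8: rel=3, running sum=25
CG = 25

25


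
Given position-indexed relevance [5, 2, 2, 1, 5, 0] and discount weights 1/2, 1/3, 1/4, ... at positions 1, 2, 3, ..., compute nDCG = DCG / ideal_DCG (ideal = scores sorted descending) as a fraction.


Position discount weights w_i = 1/(i+1) for i=1..6:
Weights = [1/2, 1/3, 1/4, 1/5, 1/6, 1/7]
Actual relevance: [5, 2, 2, 1, 5, 0]
DCG = 5/2 + 2/3 + 2/4 + 1/5 + 5/6 + 0/7 = 47/10
Ideal relevance (sorted desc): [5, 5, 2, 2, 1, 0]
Ideal DCG = 5/2 + 5/3 + 2/4 + 2/5 + 1/6 + 0/7 = 157/30
nDCG = DCG / ideal_DCG = 47/10 / 157/30 = 141/157

141/157


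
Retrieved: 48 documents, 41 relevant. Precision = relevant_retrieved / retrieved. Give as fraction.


Precision = relevant_retrieved / total_retrieved
= 41 / 48
= 41 / (41 + 7)
= 41/48

41/48


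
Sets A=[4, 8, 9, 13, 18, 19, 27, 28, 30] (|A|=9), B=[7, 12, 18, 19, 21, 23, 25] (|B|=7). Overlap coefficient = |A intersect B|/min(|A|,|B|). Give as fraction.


A intersect B = [18, 19]
|A intersect B| = 2
min(|A|, |B|) = min(9, 7) = 7
Overlap = 2 / 7 = 2/7

2/7


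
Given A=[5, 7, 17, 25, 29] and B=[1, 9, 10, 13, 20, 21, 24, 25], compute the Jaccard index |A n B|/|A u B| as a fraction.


A intersect B = [25]
|A intersect B| = 1
A union B = [1, 5, 7, 9, 10, 13, 17, 20, 21, 24, 25, 29]
|A union B| = 12
Jaccard = 1/12 = 1/12

1/12


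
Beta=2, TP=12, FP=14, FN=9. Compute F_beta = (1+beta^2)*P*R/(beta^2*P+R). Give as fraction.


P = TP/(TP+FP) = 12/26 = 6/13
R = TP/(TP+FN) = 12/21 = 4/7
beta^2 = 2^2 = 4
(1 + beta^2) = 5
Numerator = (1+beta^2)*P*R = 120/91
Denominator = beta^2*P + R = 24/13 + 4/7 = 220/91
F_beta = 6/11

6/11


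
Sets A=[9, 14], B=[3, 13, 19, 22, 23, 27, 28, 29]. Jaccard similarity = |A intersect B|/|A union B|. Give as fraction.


A intersect B = []
|A intersect B| = 0
A union B = [3, 9, 13, 14, 19, 22, 23, 27, 28, 29]
|A union B| = 10
Jaccard = 0/10 = 0

0


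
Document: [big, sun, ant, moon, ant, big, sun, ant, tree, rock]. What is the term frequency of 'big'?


Document has 10 words
Scanning for 'big':
Found at positions: [0, 5]
Count = 2

2


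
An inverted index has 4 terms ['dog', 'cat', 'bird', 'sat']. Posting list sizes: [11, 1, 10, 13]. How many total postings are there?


Summing posting list sizes:
'dog': 11 postings
'cat': 1 postings
'bird': 10 postings
'sat': 13 postings
Total = 11 + 1 + 10 + 13 = 35

35


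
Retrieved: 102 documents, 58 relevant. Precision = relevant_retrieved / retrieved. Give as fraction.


Precision = relevant_retrieved / total_retrieved
= 58 / 102
= 58 / (58 + 44)
= 29/51

29/51


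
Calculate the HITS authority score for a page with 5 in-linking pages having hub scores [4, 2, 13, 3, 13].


Authority = sum of hub scores of in-linkers
In-link 1: hub score = 4
In-link 2: hub score = 2
In-link 3: hub score = 13
In-link 4: hub score = 3
In-link 5: hub score = 13
Authority = 4 + 2 + 13 + 3 + 13 = 35

35


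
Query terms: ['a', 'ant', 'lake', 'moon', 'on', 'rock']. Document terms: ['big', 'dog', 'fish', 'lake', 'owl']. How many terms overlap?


Query terms: ['a', 'ant', 'lake', 'moon', 'on', 'rock']
Document terms: ['big', 'dog', 'fish', 'lake', 'owl']
Common terms: ['lake']
Overlap count = 1

1


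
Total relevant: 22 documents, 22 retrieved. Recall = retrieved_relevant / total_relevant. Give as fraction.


Recall = retrieved_relevant / total_relevant
= 22 / 22
= 22 / (22 + 0)
= 1

1


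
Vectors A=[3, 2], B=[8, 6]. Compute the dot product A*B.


Dot product = sum of element-wise products
A[0]*B[0] = 3*8 = 24
A[1]*B[1] = 2*6 = 12
Sum = 24 + 12 = 36

36


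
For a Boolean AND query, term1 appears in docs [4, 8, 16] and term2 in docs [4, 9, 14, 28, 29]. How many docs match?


Boolean AND: find intersection of posting lists
term1 docs: [4, 8, 16]
term2 docs: [4, 9, 14, 28, 29]
Intersection: [4]
|intersection| = 1

1


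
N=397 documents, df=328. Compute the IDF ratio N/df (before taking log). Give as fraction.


IDF ratio = N / df
= 397 / 328
= 397/328

397/328


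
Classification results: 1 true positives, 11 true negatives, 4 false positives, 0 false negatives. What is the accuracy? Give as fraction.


Accuracy = (TP + TN) / (TP + TN + FP + FN)
TP + TN = 1 + 11 = 12
Total = 1 + 11 + 4 + 0 = 16
Accuracy = 12 / 16 = 3/4

3/4


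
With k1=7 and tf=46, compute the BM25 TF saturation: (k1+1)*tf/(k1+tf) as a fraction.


BM25 TF component = (k1+1)*tf / (k1+tf)
k1 = 7, tf = 46
Numerator = (7+1)*46 = 368
Denominator = 7 + 46 = 53
= 368/53 = 368/53

368/53


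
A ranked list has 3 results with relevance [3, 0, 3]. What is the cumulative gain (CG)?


Cumulative Gain = sum of relevance scores
Position 1: rel=3, running sum=3
Position 2: rel=0, running sum=3
Position 3: rel=3, running sum=6
CG = 6

6


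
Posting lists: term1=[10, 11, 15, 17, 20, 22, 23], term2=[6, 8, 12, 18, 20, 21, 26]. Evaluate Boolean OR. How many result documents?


Boolean OR: find union of posting lists
term1 docs: [10, 11, 15, 17, 20, 22, 23]
term2 docs: [6, 8, 12, 18, 20, 21, 26]
Union: [6, 8, 10, 11, 12, 15, 17, 18, 20, 21, 22, 23, 26]
|union| = 13

13


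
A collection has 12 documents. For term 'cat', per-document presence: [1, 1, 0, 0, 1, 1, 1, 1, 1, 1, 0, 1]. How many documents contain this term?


Checking each document for 'cat':
Doc 1: present
Doc 2: present
Doc 3: absent
Doc 4: absent
Doc 5: present
Doc 6: present
Doc 7: present
Doc 8: present
Doc 9: present
Doc 10: present
Doc 11: absent
Doc 12: present
df = sum of presences = 1 + 1 + 0 + 0 + 1 + 1 + 1 + 1 + 1 + 1 + 0 + 1 = 9

9


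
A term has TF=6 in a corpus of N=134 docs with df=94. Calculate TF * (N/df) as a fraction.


TF * (N/df)
= 6 * (134/94)
= 6 * 67/47
= 402/47

402/47


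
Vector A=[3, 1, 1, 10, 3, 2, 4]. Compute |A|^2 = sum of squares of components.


|A|^2 = sum of squared components
A[0]^2 = 3^2 = 9
A[1]^2 = 1^2 = 1
A[2]^2 = 1^2 = 1
A[3]^2 = 10^2 = 100
A[4]^2 = 3^2 = 9
A[5]^2 = 2^2 = 4
A[6]^2 = 4^2 = 16
Sum = 9 + 1 + 1 + 100 + 9 + 4 + 16 = 140

140


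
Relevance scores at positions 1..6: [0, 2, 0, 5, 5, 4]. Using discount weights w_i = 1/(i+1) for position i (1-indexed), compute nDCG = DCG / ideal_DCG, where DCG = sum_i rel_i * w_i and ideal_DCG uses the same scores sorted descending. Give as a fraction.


Position discount weights w_i = 1/(i+1) for i=1..6:
Weights = [1/2, 1/3, 1/4, 1/5, 1/6, 1/7]
Actual relevance: [0, 2, 0, 5, 5, 4]
DCG = 0/2 + 2/3 + 0/4 + 5/5 + 5/6 + 4/7 = 43/14
Ideal relevance (sorted desc): [5, 5, 4, 2, 0, 0]
Ideal DCG = 5/2 + 5/3 + 4/4 + 2/5 + 0/6 + 0/7 = 167/30
nDCG = DCG / ideal_DCG = 43/14 / 167/30 = 645/1169

645/1169


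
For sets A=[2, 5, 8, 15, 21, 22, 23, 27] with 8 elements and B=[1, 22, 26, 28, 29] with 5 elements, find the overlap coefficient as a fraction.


A intersect B = [22]
|A intersect B| = 1
min(|A|, |B|) = min(8, 5) = 5
Overlap = 1 / 5 = 1/5

1/5


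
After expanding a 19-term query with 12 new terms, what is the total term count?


Original terms: 19
Expansion terms: 12
Total = 19 + 12 = 31

31


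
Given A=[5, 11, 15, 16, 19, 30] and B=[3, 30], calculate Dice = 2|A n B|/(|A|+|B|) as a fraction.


A intersect B = [30]
|A intersect B| = 1
|A| = 6, |B| = 2
Dice = 2*1 / (6+2)
= 2 / 8 = 1/4

1/4


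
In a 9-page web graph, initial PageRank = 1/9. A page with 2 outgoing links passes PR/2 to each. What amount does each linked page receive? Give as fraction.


Initial PR = 1/9 = 1/9
Outlinks = 2
Contribution per link = PR / outlinks
= 1/9 / 2
= 1/18

1/18


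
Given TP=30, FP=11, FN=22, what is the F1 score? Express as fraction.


F1 = 2 * P * R / (P + R)
P = TP/(TP+FP) = 30/41 = 30/41
R = TP/(TP+FN) = 30/52 = 15/26
2 * P * R = 2 * 30/41 * 15/26 = 450/533
P + R = 30/41 + 15/26 = 1395/1066
F1 = 450/533 / 1395/1066 = 20/31

20/31


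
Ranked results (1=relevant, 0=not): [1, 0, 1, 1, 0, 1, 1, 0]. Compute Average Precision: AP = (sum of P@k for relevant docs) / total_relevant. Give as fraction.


Computing P@k for each relevant position:
Position 1: relevant, P@1 = 1/1 = 1
Position 2: not relevant
Position 3: relevant, P@3 = 2/3 = 2/3
Position 4: relevant, P@4 = 3/4 = 3/4
Position 5: not relevant
Position 6: relevant, P@6 = 4/6 = 2/3
Position 7: relevant, P@7 = 5/7 = 5/7
Position 8: not relevant
Sum of P@k = 1 + 2/3 + 3/4 + 2/3 + 5/7 = 319/84
AP = 319/84 / 5 = 319/420

319/420


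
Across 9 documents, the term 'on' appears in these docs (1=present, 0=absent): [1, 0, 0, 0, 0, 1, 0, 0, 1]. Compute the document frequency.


Checking each document for 'on':
Doc 1: present
Doc 2: absent
Doc 3: absent
Doc 4: absent
Doc 5: absent
Doc 6: present
Doc 7: absent
Doc 8: absent
Doc 9: present
df = sum of presences = 1 + 0 + 0 + 0 + 0 + 1 + 0 + 0 + 1 = 3

3


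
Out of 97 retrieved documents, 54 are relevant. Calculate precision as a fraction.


Precision = relevant_retrieved / total_retrieved
= 54 / 97
= 54 / (54 + 43)
= 54/97

54/97


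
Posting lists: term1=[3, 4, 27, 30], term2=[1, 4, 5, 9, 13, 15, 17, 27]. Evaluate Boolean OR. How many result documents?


Boolean OR: find union of posting lists
term1 docs: [3, 4, 27, 30]
term2 docs: [1, 4, 5, 9, 13, 15, 17, 27]
Union: [1, 3, 4, 5, 9, 13, 15, 17, 27, 30]
|union| = 10

10


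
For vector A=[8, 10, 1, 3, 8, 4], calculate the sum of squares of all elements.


|A|^2 = sum of squared components
A[0]^2 = 8^2 = 64
A[1]^2 = 10^2 = 100
A[2]^2 = 1^2 = 1
A[3]^2 = 3^2 = 9
A[4]^2 = 8^2 = 64
A[5]^2 = 4^2 = 16
Sum = 64 + 100 + 1 + 9 + 64 + 16 = 254

254


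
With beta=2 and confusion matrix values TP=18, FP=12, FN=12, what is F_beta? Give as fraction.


P = TP/(TP+FP) = 18/30 = 3/5
R = TP/(TP+FN) = 18/30 = 3/5
beta^2 = 2^2 = 4
(1 + beta^2) = 5
Numerator = (1+beta^2)*P*R = 9/5
Denominator = beta^2*P + R = 12/5 + 3/5 = 3
F_beta = 3/5

3/5


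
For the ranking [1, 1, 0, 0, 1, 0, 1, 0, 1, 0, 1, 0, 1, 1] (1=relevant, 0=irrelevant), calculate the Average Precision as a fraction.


Computing P@k for each relevant position:
Position 1: relevant, P@1 = 1/1 = 1
Position 2: relevant, P@2 = 2/2 = 1
Position 3: not relevant
Position 4: not relevant
Position 5: relevant, P@5 = 3/5 = 3/5
Position 6: not relevant
Position 7: relevant, P@7 = 4/7 = 4/7
Position 8: not relevant
Position 9: relevant, P@9 = 5/9 = 5/9
Position 10: not relevant
Position 11: relevant, P@11 = 6/11 = 6/11
Position 12: not relevant
Position 13: relevant, P@13 = 7/13 = 7/13
Position 14: relevant, P@14 = 8/14 = 4/7
Sum of P@k = 1 + 1 + 3/5 + 4/7 + 5/9 + 6/11 + 7/13 + 4/7 = 242447/45045
AP = 242447/45045 / 8 = 242447/360360

242447/360360
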